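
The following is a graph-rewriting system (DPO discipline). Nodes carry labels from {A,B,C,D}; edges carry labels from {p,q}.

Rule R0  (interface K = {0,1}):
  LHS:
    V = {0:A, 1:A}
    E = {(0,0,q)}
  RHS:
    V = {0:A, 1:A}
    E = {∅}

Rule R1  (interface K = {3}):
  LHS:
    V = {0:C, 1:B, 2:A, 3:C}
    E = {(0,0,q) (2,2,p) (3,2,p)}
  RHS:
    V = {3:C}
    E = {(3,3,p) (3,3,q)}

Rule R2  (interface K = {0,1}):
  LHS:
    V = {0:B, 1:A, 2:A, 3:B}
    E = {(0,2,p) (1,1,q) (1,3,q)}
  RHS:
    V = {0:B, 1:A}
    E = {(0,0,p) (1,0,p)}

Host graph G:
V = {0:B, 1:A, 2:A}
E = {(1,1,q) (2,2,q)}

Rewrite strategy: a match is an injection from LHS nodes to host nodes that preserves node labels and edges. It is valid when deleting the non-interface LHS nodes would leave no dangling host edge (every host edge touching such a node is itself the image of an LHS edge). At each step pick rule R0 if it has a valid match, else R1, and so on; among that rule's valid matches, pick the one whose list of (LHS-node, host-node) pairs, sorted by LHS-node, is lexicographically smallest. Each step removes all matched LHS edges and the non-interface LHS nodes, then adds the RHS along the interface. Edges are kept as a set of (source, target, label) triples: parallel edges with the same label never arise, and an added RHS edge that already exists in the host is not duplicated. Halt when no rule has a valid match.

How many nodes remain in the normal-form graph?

Answer: 3

Rewrite trace:
start.  V:3 E:2  edges: 1-q->1 2-q->2
1. fire R0 via {0↦1, 1↦2}  →  V:3 E:1  edges: 2-q->2
2. fire R0 via {0↦2, 1↦1}  →  V:3 E:0  edges: ∅
final graph: no rule applies after step 2
NF nodes: {0:B, 1:A, 2:A}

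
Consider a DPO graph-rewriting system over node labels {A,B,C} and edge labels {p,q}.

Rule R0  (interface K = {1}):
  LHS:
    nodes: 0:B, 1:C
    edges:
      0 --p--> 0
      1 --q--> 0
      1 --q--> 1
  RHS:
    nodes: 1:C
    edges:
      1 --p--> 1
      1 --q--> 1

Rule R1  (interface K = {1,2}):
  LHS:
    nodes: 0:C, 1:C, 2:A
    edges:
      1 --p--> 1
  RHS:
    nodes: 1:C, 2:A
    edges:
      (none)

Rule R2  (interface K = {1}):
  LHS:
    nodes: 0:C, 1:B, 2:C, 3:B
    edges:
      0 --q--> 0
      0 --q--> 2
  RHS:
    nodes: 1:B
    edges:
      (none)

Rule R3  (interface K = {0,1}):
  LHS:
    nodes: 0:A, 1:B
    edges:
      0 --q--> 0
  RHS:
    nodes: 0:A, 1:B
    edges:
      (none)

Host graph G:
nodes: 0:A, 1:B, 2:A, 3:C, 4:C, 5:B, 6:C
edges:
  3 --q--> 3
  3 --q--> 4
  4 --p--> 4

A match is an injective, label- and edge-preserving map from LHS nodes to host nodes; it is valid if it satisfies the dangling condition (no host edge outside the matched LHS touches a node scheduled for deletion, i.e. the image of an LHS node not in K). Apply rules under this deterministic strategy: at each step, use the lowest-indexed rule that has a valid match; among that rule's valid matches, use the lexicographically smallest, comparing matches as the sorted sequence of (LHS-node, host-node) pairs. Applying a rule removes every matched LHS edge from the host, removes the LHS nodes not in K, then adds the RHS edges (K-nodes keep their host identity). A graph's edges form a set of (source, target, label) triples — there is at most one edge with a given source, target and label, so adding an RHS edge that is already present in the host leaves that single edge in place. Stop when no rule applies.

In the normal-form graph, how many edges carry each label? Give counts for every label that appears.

start.  V:7 E:3  edges: 3-q->3 3-q->4 4-p->4
1. fire R1 via {0↦6, 1↦4, 2↦0}  →  V:6 E:2  edges: 3-q->3 3-q->4
2. fire R2 via {0↦3, 1↦1, 2↦4, 3↦5}  →  V:3 E:0  edges: ∅
final graph: no rule applies after step 2
NF edges: []

Answer: (no edges)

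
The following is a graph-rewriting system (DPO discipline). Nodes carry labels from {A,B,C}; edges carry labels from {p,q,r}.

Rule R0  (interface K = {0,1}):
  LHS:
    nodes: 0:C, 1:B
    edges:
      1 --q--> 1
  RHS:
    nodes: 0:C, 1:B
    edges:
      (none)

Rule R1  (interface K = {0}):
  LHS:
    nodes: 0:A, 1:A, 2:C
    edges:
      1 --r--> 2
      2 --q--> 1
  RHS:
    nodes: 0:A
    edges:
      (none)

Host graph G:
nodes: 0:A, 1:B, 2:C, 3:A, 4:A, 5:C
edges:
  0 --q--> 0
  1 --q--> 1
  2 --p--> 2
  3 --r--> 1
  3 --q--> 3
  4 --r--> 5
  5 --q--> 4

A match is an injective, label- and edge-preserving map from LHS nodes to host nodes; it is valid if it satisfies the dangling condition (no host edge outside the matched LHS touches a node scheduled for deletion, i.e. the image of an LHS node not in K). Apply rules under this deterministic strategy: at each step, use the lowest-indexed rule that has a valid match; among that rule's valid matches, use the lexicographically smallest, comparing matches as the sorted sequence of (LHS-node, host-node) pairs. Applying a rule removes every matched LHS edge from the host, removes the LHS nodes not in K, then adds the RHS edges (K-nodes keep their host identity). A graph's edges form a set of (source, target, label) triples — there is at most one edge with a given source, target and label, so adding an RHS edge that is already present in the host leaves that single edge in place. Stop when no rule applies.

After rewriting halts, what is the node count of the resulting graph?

start.  V:6 E:7  edges: 0-q->0 1-q->1 2-p->2 3-r->1 3-q->3 4-r->5 5-q->4
1. fire R0 via {0↦2, 1↦1}  →  V:6 E:6  edges: 0-q->0 2-p->2 3-r->1 3-q->3 4-r->5 5-q->4
2. fire R1 via {0↦0, 1↦4, 2↦5}  →  V:4 E:4  edges: 0-q->0 2-p->2 3-r->1 3-q->3
final graph: no rule applies after step 2
NF nodes: {0:A, 1:B, 2:C, 3:A}

Answer: 4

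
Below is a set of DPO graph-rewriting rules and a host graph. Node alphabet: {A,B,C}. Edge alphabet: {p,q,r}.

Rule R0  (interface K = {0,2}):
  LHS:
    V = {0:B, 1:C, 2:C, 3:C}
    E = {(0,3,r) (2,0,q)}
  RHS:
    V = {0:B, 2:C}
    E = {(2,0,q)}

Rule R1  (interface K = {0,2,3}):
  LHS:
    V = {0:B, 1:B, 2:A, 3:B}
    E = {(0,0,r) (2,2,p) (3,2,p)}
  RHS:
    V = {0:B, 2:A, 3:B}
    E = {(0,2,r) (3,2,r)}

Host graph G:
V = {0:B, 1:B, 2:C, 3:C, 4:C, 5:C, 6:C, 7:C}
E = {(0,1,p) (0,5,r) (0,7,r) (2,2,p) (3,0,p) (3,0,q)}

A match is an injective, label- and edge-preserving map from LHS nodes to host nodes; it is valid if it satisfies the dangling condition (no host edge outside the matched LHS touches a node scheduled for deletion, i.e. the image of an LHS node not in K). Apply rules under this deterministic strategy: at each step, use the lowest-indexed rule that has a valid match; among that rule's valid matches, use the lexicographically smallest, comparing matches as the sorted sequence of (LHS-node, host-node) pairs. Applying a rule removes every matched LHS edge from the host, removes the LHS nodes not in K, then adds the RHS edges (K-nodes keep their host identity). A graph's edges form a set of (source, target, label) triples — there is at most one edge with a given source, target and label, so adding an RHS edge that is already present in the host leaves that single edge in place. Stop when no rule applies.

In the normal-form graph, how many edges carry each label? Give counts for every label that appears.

start.  V:8 E:6  edges: 0-p->1 0-r->5 0-r->7 2-p->2 3-p->0 3-q->0
1. fire R0 via {0↦0, 1↦4, 2↦3, 3↦5}  →  V:6 E:5  edges: 0-p->1 0-r->7 2-p->2 3-p->0 3-q->0
2. fire R0 via {0↦0, 1↦6, 2↦3, 3↦7}  →  V:4 E:4  edges: 0-p->1 2-p->2 3-p->0 3-q->0
normal form: no rule applies after step 2
NF edges: [(0, 1, 'p'), (2, 2, 'p'), (3, 0, 'p'), (3, 0, 'q')]

Answer: p:3 q:1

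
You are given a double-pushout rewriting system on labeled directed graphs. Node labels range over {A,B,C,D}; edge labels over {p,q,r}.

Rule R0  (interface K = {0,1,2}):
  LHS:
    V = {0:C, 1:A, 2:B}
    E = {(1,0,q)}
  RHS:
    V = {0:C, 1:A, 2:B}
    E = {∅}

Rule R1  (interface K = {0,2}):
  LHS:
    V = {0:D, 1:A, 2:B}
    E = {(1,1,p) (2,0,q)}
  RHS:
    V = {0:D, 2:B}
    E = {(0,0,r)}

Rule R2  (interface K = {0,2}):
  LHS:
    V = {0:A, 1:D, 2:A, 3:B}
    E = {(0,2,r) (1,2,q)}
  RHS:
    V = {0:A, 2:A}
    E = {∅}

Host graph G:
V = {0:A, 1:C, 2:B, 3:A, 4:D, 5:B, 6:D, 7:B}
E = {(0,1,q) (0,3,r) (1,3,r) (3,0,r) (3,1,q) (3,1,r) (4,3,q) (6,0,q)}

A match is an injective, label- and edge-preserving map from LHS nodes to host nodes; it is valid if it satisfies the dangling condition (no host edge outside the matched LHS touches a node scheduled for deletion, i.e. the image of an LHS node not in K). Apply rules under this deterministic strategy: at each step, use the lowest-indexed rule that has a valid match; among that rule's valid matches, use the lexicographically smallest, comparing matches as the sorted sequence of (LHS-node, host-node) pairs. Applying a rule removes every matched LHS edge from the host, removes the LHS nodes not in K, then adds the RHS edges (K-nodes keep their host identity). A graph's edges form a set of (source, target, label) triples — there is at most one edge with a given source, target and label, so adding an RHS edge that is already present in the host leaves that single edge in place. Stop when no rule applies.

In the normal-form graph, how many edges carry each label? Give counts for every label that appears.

Answer: r:2

Rewrite trace:
start.  V:8 E:8  edges: 0-q->1 0-r->3 1-r->3 3-r->0 3-q->1 3-r->1 4-q->3 6-q->0
1. fire R0 via {0↦1, 1↦0, 2↦2}  →  V:8 E:7  edges: 0-r->3 1-r->3 3-r->0 3-q->1 3-r->1 4-q->3 6-q->0
2. fire R0 via {0↦1, 1↦3, 2↦2}  →  V:8 E:6  edges: 0-r->3 1-r->3 3-r->0 3-r->1 4-q->3 6-q->0
3. fire R2 via {0↦0, 1↦4, 2↦3, 3↦2}  →  V:6 E:4  edges: 1-r->3 3-r->0 3-r->1 6-q->0
4. fire R2 via {0↦3, 1↦6, 2↦0, 3↦5}  →  V:4 E:2  edges: 1-r->3 3-r->1
normal form: no rule applies after step 4
NF edges: [(1, 3, 'r'), (3, 1, 'r')]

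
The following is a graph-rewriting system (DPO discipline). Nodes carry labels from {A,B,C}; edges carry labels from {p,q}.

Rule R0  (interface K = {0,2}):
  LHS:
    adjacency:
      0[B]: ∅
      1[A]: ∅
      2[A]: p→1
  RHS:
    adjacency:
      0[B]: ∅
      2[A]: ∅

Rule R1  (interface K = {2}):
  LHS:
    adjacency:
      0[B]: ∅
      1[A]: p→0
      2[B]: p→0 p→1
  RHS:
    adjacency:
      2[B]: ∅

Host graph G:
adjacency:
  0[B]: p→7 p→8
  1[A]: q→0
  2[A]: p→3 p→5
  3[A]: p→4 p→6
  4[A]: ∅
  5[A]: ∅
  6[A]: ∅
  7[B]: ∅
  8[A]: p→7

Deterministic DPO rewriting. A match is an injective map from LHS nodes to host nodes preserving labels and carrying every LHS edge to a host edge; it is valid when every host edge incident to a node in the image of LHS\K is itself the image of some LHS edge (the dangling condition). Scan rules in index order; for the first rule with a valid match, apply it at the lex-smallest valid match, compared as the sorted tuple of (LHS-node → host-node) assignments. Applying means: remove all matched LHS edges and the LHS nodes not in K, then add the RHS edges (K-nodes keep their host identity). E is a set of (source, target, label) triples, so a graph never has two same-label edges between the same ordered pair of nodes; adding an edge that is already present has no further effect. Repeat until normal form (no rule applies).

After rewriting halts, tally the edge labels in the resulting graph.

[0] host  ⇒  9 nodes, 8 edges  {0-p->7 0-p->8 1-q->0 2-p->3 2-p->5 3-p->4 3-p->6 8-p->7}
[1] R0 @ {0↦0, 1↦4, 2↦3}  ⇒  8 nodes, 7 edges  {0-p->7 0-p->8 1-q->0 2-p->3 2-p->5 3-p->6 8-p->7}
[2] R0 @ {0↦0, 1↦5, 2↦2}  ⇒  7 nodes, 6 edges  {0-p->7 0-p->8 1-q->0 2-p->3 3-p->6 8-p->7}
[3] R0 @ {0↦0, 1↦6, 2↦3}  ⇒  6 nodes, 5 edges  {0-p->7 0-p->8 1-q->0 2-p->3 8-p->7}
[4] R0 @ {0↦0, 1↦3, 2↦2}  ⇒  5 nodes, 4 edges  {0-p->7 0-p->8 1-q->0 8-p->7}
[5] R1 @ {0↦7, 1↦8, 2↦0}  ⇒  3 nodes, 1 edges  {1-q->0}
normal form: no rule applies after step 5
NF edges: [(1, 0, 'q')]

Answer: q:1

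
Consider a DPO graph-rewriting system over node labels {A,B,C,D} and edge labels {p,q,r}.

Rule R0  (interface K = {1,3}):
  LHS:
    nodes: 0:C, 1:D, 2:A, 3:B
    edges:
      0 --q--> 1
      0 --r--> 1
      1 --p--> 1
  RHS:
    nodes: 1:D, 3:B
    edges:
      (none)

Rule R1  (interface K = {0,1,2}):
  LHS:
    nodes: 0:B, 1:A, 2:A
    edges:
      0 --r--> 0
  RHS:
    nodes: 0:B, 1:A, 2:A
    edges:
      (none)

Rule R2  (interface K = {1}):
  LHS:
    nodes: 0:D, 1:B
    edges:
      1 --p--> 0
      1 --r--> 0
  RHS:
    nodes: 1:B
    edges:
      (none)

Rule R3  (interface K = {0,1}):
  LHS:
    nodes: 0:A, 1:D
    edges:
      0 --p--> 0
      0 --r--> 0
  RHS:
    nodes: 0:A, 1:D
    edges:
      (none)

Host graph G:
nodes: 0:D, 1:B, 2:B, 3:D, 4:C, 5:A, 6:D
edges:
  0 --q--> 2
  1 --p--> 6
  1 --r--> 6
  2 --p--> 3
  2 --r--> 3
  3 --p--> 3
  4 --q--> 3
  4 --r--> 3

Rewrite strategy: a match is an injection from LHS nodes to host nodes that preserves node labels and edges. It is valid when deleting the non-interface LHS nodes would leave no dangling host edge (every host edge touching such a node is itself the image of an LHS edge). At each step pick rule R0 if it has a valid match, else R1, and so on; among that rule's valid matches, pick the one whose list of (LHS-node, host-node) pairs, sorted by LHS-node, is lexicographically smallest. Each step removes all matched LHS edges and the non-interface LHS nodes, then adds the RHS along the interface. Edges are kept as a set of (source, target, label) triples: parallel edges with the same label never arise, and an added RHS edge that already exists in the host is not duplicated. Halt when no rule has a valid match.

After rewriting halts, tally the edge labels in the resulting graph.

initial: |V|=7 |E|=8  E = 0-q->2 1-p->6 1-r->6 2-p->3 2-r->3 3-p->3 4-q->3 4-r->3
step 1: apply R0 at {0↦4, 1↦3, 2↦5, 3↦1}  → |V|=5 |E|=5  E = 0-q->2 1-p->6 1-r->6 2-p->3 2-r->3
step 2: apply R2 at {0↦3, 1↦2}  → |V|=4 |E|=3  E = 0-q->2 1-p->6 1-r->6
step 3: apply R2 at {0↦6, 1↦1}  → |V|=3 |E|=1  E = 0-q->2
final graph: no rule applies after step 3
NF edges: [(0, 2, 'q')]

Answer: q:1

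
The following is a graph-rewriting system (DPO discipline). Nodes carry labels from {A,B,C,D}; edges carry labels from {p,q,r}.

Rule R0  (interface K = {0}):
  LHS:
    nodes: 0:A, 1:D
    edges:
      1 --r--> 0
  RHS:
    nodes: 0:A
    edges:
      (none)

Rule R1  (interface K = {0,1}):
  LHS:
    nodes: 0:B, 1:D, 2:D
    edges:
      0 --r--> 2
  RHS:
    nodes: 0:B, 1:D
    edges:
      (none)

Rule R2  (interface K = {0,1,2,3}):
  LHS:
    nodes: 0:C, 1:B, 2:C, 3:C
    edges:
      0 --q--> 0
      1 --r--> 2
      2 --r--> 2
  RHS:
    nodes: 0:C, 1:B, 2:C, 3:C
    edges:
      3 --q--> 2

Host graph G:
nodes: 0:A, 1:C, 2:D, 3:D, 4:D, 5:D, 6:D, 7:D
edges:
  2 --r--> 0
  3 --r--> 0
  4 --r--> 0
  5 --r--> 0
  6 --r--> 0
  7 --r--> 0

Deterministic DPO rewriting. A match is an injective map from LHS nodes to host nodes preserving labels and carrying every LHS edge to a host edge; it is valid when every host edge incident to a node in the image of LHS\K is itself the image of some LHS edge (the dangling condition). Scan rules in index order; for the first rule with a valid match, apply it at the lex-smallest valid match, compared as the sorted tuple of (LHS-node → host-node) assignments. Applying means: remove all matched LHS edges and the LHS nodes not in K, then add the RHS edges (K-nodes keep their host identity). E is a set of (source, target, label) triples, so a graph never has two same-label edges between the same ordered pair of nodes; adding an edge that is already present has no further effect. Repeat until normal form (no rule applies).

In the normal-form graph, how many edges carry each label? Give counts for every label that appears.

initial: |V|=8 |E|=6  E = 2-r->0 3-r->0 4-r->0 5-r->0 6-r->0 7-r->0
step 1: apply R0 at {0↦0, 1↦2}  → |V|=7 |E|=5  E = 3-r->0 4-r->0 5-r->0 6-r->0 7-r->0
step 2: apply R0 at {0↦0, 1↦3}  → |V|=6 |E|=4  E = 4-r->0 5-r->0 6-r->0 7-r->0
step 3: apply R0 at {0↦0, 1↦4}  → |V|=5 |E|=3  E = 5-r->0 6-r->0 7-r->0
step 4: apply R0 at {0↦0, 1↦5}  → |V|=4 |E|=2  E = 6-r->0 7-r->0
step 5: apply R0 at {0↦0, 1↦6}  → |V|=3 |E|=1  E = 7-r->0
step 6: apply R0 at {0↦0, 1↦7}  → |V|=2 |E|=0  E = ∅
normal form: no rule applies after step 6
NF edges: []

Answer: (no edges)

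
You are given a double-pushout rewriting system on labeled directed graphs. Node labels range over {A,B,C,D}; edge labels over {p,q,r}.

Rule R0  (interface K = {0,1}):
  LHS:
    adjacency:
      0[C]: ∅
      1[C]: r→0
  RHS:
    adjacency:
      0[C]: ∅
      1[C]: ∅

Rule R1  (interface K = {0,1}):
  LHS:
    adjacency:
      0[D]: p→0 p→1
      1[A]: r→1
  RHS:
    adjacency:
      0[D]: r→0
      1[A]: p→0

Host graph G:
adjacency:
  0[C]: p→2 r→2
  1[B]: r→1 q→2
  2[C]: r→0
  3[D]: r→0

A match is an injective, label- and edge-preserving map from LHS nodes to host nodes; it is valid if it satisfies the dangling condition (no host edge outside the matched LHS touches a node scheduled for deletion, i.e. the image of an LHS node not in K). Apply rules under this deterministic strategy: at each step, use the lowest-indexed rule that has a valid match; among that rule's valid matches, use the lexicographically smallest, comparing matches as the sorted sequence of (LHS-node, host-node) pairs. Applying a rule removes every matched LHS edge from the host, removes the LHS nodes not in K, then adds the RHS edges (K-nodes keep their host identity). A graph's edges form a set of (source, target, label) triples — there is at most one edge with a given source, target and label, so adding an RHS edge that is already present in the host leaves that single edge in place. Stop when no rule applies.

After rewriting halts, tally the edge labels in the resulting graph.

Answer: p:1 q:1 r:2

Steps:
start.  V:4 E:6  edges: 0-p->2 0-r->2 1-r->1 1-q->2 2-r->0 3-r->0
1. fire R0 via {0↦0, 1↦2}  →  V:4 E:5  edges: 0-p->2 0-r->2 1-r->1 1-q->2 3-r->0
2. fire R0 via {0↦2, 1↦0}  →  V:4 E:4  edges: 0-p->2 1-r->1 1-q->2 3-r->0
final graph: no rule applies after step 2
NF edges: [(0, 2, 'p'), (1, 1, 'r'), (1, 2, 'q'), (3, 0, 'r')]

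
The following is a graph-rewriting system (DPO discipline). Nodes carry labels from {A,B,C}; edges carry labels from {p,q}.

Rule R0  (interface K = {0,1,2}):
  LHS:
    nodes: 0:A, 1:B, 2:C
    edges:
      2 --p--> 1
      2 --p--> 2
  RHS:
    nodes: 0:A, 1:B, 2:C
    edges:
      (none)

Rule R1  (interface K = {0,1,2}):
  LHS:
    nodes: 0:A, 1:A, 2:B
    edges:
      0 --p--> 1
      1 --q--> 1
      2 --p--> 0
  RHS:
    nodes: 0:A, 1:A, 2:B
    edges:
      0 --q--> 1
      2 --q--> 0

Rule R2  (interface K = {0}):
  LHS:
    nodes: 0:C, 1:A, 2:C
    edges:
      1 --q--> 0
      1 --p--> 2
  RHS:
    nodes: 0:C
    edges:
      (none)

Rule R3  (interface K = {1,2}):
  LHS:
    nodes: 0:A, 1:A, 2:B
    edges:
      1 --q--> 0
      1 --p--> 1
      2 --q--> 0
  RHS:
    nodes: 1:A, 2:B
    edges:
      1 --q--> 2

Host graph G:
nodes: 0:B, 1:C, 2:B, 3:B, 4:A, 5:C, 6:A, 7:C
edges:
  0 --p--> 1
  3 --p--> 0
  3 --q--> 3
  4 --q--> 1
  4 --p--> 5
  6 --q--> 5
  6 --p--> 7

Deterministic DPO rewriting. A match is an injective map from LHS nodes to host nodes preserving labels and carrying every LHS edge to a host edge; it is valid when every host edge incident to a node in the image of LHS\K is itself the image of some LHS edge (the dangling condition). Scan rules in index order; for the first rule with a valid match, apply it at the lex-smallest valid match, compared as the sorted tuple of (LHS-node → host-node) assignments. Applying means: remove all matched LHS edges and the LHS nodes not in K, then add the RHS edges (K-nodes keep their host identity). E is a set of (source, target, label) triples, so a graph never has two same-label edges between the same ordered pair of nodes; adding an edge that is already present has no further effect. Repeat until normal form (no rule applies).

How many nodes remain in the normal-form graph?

Answer: 4

Steps:
start.  V:8 E:7  edges: 0-p->1 3-p->0 3-q->3 4-q->1 4-p->5 6-q->5 6-p->7
1. fire R2 via {0↦5, 1↦6, 2↦7}  →  V:6 E:5  edges: 0-p->1 3-p->0 3-q->3 4-q->1 4-p->5
2. fire R2 via {0↦1, 1↦4, 2↦5}  →  V:4 E:3  edges: 0-p->1 3-p->0 3-q->3
halt: no rule applies after step 2
NF nodes: {0:B, 1:C, 2:B, 3:B}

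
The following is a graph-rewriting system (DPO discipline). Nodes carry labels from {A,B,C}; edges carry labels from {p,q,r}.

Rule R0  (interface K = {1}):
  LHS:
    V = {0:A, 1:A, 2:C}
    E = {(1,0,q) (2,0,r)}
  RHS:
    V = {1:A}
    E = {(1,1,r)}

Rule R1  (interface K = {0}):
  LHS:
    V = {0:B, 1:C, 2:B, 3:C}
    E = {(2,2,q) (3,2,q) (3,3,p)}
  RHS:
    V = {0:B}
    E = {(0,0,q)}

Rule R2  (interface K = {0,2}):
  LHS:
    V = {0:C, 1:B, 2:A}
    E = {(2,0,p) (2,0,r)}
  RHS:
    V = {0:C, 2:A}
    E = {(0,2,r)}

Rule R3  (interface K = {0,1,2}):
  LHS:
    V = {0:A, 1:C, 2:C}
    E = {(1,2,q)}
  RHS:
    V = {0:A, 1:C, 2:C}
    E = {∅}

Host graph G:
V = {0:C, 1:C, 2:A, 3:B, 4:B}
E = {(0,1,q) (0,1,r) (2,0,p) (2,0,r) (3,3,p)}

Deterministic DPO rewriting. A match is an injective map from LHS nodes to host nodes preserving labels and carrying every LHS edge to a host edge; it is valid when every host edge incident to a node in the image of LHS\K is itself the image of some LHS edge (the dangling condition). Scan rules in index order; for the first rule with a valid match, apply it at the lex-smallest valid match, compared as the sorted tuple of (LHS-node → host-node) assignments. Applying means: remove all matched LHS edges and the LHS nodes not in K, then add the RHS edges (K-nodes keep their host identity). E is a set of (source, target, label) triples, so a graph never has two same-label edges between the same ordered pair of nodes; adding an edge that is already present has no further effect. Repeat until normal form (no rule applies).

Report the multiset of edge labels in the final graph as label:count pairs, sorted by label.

Answer: p:1 r:2

Derivation:
[0] host  ⇒  5 nodes, 5 edges  {0-q->1 0-r->1 2-p->0 2-r->0 3-p->3}
[1] R2 @ {0↦0, 1↦4, 2↦2}  ⇒  4 nodes, 4 edges  {0-q->1 0-r->1 0-r->2 3-p->3}
[2] R3 @ {0↦2, 1↦0, 2↦1}  ⇒  4 nodes, 3 edges  {0-r->1 0-r->2 3-p->3}
normal form: no rule applies after step 2
NF edges: [(0, 1, 'r'), (0, 2, 'r'), (3, 3, 'p')]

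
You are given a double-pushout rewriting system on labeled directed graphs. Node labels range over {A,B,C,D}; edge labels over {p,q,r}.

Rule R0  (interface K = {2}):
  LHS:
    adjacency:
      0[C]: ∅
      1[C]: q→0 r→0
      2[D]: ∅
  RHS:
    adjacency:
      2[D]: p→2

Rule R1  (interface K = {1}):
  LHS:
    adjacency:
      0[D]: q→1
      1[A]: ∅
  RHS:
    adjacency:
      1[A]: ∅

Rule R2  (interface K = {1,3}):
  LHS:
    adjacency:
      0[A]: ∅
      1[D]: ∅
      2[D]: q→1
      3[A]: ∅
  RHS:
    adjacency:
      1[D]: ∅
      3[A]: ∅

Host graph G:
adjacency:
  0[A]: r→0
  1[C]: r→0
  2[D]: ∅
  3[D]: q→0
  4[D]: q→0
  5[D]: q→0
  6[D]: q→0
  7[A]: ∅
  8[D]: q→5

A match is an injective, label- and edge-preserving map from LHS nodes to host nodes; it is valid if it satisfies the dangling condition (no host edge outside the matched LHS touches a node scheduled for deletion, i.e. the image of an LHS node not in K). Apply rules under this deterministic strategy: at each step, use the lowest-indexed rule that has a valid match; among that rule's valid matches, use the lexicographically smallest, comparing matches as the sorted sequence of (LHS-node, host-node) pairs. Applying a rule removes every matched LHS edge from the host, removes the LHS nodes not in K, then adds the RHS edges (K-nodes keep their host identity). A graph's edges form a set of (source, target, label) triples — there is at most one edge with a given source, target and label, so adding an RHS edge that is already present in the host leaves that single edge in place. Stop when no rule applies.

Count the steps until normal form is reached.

[0] host  ⇒  9 nodes, 7 edges  {0-r->0 1-r->0 3-q->0 4-q->0 5-q->0 6-q->0 8-q->5}
[1] R1 @ {0↦3, 1↦0}  ⇒  8 nodes, 6 edges  {0-r->0 1-r->0 4-q->0 5-q->0 6-q->0 8-q->5}
[2] R1 @ {0↦4, 1↦0}  ⇒  7 nodes, 5 edges  {0-r->0 1-r->0 5-q->0 6-q->0 8-q->5}
[3] R1 @ {0↦6, 1↦0}  ⇒  6 nodes, 4 edges  {0-r->0 1-r->0 5-q->0 8-q->5}
[4] R2 @ {0↦7, 1↦5, 2↦8, 3↦0}  ⇒  4 nodes, 3 edges  {0-r->0 1-r->0 5-q->0}
[5] R1 @ {0↦5, 1↦0}  ⇒  3 nodes, 2 edges  {0-r->0 1-r->0}
halt: no rule applies after step 5

Answer: 5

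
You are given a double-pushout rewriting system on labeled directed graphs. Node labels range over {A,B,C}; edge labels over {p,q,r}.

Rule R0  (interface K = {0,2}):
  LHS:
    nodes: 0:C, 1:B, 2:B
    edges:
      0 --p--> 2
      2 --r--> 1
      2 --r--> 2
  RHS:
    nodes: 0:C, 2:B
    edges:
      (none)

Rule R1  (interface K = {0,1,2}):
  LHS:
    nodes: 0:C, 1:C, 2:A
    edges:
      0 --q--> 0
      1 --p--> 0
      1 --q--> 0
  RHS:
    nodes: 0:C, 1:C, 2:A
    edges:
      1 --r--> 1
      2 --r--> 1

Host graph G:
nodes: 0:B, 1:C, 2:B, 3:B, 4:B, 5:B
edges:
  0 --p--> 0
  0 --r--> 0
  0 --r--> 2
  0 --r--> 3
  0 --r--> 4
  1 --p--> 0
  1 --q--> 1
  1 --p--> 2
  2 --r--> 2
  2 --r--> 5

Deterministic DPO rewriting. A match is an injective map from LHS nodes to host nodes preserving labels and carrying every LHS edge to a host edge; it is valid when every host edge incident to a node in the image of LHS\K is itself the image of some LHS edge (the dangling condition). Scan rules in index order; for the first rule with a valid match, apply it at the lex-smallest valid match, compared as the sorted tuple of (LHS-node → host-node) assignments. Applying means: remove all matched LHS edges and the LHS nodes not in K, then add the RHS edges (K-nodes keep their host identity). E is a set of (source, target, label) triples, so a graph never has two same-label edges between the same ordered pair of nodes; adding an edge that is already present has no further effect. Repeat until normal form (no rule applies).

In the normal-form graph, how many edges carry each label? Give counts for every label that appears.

Answer: p:1 q:1 r:2

Derivation:
initial: |V|=6 |E|=10  E = 0-p->0 0-r->0 0-r->2 0-r->3 0-r->4 1-p->0 1-q->1 1-p->2 2-r->2 2-r->5
step 1: apply R0 at {0↦1, 1↦3, 2↦0}  → |V|=5 |E|=7  E = 0-p->0 0-r->2 0-r->4 1-q->1 1-p->2 2-r->2 2-r->5
step 2: apply R0 at {0↦1, 1↦5, 2↦2}  → |V|=4 |E|=4  E = 0-p->0 0-r->2 0-r->4 1-q->1
final graph: no rule applies after step 2
NF edges: [(0, 0, 'p'), (0, 2, 'r'), (0, 4, 'r'), (1, 1, 'q')]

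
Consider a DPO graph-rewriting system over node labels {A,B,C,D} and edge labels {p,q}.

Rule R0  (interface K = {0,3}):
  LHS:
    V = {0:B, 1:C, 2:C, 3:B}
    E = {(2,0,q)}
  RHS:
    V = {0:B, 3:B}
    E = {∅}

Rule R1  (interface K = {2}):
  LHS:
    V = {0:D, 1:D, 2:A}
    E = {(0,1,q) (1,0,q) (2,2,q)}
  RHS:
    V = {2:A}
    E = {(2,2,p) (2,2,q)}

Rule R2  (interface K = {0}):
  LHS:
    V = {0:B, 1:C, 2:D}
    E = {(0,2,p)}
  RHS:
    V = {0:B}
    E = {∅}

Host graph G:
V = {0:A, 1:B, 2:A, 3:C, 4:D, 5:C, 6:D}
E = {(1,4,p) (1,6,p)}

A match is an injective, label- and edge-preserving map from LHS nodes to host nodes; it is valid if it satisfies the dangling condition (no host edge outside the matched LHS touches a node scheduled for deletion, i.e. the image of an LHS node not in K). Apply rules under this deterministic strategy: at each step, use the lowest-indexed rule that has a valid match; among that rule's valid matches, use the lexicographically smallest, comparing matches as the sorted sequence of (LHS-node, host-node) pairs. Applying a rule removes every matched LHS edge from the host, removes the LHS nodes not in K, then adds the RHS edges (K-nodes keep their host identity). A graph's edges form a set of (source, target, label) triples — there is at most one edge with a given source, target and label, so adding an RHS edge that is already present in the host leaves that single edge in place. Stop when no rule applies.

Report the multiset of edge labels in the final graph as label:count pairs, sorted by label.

start.  V:7 E:2  edges: 1-p->4 1-p->6
1. fire R2 via {0↦1, 1↦3, 2↦4}  →  V:5 E:1  edges: 1-p->6
2. fire R2 via {0↦1, 1↦5, 2↦6}  →  V:3 E:0  edges: ∅
normal form: no rule applies after step 2
NF edges: []

Answer: (no edges)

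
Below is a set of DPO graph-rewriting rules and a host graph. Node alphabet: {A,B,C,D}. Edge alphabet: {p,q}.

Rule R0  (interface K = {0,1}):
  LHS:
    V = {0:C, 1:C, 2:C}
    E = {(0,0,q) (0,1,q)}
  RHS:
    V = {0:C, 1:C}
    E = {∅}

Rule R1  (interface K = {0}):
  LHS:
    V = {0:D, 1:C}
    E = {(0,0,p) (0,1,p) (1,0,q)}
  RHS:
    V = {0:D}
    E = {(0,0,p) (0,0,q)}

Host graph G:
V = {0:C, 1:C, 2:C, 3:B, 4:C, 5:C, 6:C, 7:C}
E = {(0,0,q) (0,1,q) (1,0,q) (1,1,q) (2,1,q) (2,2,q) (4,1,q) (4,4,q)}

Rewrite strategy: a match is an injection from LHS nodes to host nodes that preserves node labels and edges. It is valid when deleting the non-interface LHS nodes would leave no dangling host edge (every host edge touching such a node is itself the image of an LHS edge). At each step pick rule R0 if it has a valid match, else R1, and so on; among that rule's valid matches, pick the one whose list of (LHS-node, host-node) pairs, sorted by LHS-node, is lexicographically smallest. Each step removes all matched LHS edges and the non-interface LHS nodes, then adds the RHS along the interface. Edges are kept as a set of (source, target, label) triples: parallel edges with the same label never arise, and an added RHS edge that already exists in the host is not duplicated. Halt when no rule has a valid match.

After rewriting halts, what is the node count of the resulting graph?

Answer: 4

Steps:
[0] host  ⇒  8 nodes, 8 edges  {0-q->0 0-q->1 1-q->0 1-q->1 2-q->1 2-q->2 4-q->1 4-q->4}
[1] R0 @ {0↦0, 1↦1, 2↦5}  ⇒  7 nodes, 6 edges  {1-q->0 1-q->1 2-q->1 2-q->2 4-q->1 4-q->4}
[2] R0 @ {0↦1, 1↦0, 2↦6}  ⇒  6 nodes, 4 edges  {2-q->1 2-q->2 4-q->1 4-q->4}
[3] R0 @ {0↦2, 1↦1, 2↦0}  ⇒  5 nodes, 2 edges  {4-q->1 4-q->4}
[4] R0 @ {0↦4, 1↦1, 2↦2}  ⇒  4 nodes, 0 edges  {∅}
halt: no rule applies after step 4
NF nodes: {1:C, 3:B, 4:C, 7:C}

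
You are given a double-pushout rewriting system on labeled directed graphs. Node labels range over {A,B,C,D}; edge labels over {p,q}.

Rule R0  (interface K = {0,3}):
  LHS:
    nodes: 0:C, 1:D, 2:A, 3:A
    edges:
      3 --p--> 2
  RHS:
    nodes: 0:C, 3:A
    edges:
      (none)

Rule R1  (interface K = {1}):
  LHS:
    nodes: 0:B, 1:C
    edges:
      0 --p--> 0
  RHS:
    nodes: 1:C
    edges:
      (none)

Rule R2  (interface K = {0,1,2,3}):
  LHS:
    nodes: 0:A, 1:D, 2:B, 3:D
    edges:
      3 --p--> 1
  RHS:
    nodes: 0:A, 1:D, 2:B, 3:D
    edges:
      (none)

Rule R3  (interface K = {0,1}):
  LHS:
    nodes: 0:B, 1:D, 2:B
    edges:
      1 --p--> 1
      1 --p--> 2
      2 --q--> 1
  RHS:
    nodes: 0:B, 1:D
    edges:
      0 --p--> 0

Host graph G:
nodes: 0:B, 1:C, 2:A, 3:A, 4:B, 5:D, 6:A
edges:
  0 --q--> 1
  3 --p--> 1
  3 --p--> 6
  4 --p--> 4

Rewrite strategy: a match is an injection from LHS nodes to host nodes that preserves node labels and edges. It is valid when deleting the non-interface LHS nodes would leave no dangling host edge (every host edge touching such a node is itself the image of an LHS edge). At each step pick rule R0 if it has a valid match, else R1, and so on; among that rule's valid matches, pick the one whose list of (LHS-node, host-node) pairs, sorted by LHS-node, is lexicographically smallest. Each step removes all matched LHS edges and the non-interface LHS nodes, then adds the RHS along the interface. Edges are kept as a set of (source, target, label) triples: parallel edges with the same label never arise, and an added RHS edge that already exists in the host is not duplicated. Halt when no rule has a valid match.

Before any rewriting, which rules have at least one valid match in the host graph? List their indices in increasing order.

R0: 1 valid match — {0↦1, 1↦5, 2↦6, 3↦3}
R1: 1 valid match — {0↦4, 1↦1}
R2: no valid match — LHS pattern not found
R3: no valid match — LHS pattern not found

Answer: [R0,R1]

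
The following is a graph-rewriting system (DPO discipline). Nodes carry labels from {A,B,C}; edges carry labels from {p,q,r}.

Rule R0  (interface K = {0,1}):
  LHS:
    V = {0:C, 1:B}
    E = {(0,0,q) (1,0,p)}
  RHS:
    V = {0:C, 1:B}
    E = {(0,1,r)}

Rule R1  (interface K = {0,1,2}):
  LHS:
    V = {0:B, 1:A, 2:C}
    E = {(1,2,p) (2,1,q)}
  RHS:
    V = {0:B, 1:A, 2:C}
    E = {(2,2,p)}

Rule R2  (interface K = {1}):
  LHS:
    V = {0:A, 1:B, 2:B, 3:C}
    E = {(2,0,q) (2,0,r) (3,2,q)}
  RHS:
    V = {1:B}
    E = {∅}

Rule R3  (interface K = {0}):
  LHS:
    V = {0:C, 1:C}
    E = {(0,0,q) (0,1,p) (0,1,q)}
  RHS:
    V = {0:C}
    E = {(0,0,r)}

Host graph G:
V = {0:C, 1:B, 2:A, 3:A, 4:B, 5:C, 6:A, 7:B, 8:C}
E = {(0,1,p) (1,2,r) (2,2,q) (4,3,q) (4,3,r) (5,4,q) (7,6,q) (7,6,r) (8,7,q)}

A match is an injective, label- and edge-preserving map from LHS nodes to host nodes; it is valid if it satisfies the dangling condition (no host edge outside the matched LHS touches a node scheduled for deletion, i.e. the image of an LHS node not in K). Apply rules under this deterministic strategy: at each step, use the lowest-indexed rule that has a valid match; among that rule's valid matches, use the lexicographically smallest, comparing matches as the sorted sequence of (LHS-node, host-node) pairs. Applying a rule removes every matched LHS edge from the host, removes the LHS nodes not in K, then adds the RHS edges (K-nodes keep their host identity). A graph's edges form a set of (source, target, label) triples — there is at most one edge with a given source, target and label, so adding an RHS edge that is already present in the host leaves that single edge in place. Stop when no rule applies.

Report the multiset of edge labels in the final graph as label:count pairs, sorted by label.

start.  V:9 E:9  edges: 0-p->1 1-r->2 2-q->2 4-q->3 4-r->3 5-q->4 7-q->6 7-r->6 8-q->7
1. fire R2 via {0↦3, 1↦1, 2↦4, 3↦5}  →  V:6 E:6  edges: 0-p->1 1-r->2 2-q->2 7-q->6 7-r->6 8-q->7
2. fire R2 via {0↦6, 1↦1, 2↦7, 3↦8}  →  V:3 E:3  edges: 0-p->1 1-r->2 2-q->2
final graph: no rule applies after step 2
NF edges: [(0, 1, 'p'), (1, 2, 'r'), (2, 2, 'q')]

Answer: p:1 q:1 r:1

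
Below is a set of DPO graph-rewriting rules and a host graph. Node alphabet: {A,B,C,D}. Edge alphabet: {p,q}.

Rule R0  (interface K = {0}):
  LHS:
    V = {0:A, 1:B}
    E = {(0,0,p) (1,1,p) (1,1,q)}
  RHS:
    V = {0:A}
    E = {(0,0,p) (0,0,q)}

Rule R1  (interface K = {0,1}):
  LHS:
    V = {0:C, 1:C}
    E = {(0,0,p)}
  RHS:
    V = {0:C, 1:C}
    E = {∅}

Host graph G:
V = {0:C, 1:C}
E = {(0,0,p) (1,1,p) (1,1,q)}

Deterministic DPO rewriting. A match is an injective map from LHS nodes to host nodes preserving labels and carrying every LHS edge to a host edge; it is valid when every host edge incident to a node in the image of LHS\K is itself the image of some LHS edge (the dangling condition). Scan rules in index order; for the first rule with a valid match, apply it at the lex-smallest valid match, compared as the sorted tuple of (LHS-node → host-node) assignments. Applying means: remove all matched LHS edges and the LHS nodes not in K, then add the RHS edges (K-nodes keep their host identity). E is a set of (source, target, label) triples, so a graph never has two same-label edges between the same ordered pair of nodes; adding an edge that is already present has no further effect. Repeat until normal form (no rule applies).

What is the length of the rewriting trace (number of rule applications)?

[0] host  ⇒  2 nodes, 3 edges  {0-p->0 1-p->1 1-q->1}
[1] R1 @ {0↦0, 1↦1}  ⇒  2 nodes, 2 edges  {1-p->1 1-q->1}
[2] R1 @ {0↦1, 1↦0}  ⇒  2 nodes, 1 edges  {1-q->1}
final graph: no rule applies after step 2

Answer: 2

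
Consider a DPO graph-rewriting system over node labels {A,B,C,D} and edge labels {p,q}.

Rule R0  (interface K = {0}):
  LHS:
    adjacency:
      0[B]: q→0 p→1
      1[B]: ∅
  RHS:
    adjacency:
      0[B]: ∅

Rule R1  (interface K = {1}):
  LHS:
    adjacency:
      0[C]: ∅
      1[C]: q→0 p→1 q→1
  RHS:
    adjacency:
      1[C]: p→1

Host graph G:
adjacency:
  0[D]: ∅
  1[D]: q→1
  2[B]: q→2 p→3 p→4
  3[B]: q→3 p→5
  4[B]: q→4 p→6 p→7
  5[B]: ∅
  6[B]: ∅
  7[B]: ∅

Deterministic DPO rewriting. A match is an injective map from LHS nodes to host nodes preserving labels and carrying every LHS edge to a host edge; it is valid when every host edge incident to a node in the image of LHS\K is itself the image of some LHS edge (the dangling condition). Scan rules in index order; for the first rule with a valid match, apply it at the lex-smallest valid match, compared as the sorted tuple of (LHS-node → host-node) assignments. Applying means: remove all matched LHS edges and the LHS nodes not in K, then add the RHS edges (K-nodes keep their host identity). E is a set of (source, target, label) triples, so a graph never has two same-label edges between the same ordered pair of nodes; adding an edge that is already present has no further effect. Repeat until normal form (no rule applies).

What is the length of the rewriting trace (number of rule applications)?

initial: |V|=8 |E|=9  E = 1-q->1 2-q->2 2-p->3 2-p->4 3-q->3 3-p->5 4-q->4 4-p->6 4-p->7
step 1: apply R0 at {0↦3, 1↦5}  → |V|=7 |E|=7  E = 1-q->1 2-q->2 2-p->3 2-p->4 4-q->4 4-p->6 4-p->7
step 2: apply R0 at {0↦2, 1↦3}  → |V|=6 |E|=5  E = 1-q->1 2-p->4 4-q->4 4-p->6 4-p->7
step 3: apply R0 at {0↦4, 1↦6}  → |V|=5 |E|=3  E = 1-q->1 2-p->4 4-p->7
normal form: no rule applies after step 3

Answer: 3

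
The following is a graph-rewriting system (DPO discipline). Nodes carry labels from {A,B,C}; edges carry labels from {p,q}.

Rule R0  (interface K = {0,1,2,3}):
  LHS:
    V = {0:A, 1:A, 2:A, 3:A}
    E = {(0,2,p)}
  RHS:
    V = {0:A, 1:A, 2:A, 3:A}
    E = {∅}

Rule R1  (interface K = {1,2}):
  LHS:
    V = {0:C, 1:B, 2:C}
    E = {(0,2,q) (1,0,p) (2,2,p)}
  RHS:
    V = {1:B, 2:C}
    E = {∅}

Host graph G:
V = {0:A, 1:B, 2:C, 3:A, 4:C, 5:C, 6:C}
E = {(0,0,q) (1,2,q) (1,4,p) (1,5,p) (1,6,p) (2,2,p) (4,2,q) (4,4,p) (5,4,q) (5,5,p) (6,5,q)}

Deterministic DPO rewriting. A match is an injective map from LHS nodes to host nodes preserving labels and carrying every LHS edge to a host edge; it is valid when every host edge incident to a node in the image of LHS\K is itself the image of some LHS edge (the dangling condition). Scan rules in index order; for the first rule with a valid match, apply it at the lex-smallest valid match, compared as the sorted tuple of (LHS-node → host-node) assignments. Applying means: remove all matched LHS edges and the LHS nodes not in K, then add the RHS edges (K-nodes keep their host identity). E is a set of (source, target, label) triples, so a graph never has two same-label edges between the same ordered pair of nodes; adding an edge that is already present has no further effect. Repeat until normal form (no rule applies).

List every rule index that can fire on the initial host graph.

R0: no valid match — LHS pattern not found
R1: 1 valid match — {0↦6, 1↦1, 2↦5}

Answer: [R1]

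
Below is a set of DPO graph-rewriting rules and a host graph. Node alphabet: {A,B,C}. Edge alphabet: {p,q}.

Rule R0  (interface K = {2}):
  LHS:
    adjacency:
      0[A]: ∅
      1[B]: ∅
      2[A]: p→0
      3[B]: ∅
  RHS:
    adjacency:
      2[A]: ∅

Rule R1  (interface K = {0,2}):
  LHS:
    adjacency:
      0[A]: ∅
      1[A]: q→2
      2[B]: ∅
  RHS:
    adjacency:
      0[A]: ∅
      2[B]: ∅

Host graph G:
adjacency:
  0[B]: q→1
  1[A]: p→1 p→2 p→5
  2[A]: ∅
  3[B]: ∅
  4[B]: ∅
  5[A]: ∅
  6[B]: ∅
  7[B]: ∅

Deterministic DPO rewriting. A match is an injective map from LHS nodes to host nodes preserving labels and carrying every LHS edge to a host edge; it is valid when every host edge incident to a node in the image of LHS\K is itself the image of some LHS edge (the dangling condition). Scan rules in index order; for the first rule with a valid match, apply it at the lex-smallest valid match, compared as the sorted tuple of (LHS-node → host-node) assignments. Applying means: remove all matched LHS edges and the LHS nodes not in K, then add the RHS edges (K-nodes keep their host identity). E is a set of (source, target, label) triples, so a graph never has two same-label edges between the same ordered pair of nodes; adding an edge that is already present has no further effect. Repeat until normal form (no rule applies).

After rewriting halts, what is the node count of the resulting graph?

start.  V:8 E:4  edges: 0-q->1 1-p->1 1-p->2 1-p->5
1. fire R0 via {0↦2, 1↦3, 2↦1, 3↦4}  →  V:5 E:3  edges: 0-q->1 1-p->1 1-p->5
2. fire R0 via {0↦5, 1↦6, 2↦1, 3↦7}  →  V:2 E:2  edges: 0-q->1 1-p->1
halt: no rule applies after step 2
NF nodes: {0:B, 1:A}

Answer: 2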